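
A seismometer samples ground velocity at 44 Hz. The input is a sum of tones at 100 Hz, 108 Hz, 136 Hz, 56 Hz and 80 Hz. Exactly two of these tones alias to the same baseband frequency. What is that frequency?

12 Hz

fs/2 = 22 Hz.
100 Hz mod fs = 12 Hz.
12 Hz ≤ fs/2 = 22 Hz, appears at 12 Hz.
108 Hz mod fs = 20 Hz.
20 Hz ≤ fs/2 = 22 Hz, appears at 20 Hz.
136 Hz mod fs = 4 Hz.
4 Hz ≤ fs/2 = 22 Hz, appears at 4 Hz.
56 Hz mod fs = 12 Hz.
12 Hz ≤ fs/2 = 22 Hz, appears at 12 Hz.
80 Hz mod fs = 36 Hz.
36 Hz > fs/2 = 22 Hz, folds to fs − 36 Hz = 8 Hz.
56 Hz and 100 Hz both map to 12 Hz.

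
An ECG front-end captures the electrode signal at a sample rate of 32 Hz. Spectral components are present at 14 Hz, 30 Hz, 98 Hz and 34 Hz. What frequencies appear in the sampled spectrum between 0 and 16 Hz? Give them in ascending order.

fs/2 = 16 Hz.
14 Hz ≤ fs/2 = 16 Hz, passes unchanged.
30 Hz > fs/2 = 16 Hz, folds to fs − 30 Hz = 2 Hz.
98 Hz mod fs = 2 Hz.
2 Hz ≤ fs/2 = 16 Hz, appears at 2 Hz.
34 Hz mod fs = 2 Hz.
2 Hz ≤ fs/2 = 16 Hz, appears at 2 Hz.
Distinct values: {2 Hz, 14 Hz}.

2 Hz, 14 Hz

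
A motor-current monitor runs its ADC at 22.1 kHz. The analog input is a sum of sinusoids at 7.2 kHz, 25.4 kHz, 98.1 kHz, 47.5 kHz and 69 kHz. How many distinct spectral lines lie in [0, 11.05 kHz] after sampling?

4

fs/2 = 11.05 kHz.
7.2 kHz ≤ fs/2 = 11.05 kHz, passes unchanged.
25.4 kHz mod fs = 3.3 kHz.
3.3 kHz ≤ fs/2 = 11.05 kHz, appears at 3.3 kHz.
98.1 kHz mod fs = 9.7 kHz.
9.7 kHz ≤ fs/2 = 11.05 kHz, appears at 9.7 kHz.
47.5 kHz mod fs = 3.3 kHz.
3.3 kHz ≤ fs/2 = 11.05 kHz, appears at 3.3 kHz.
69 kHz mod fs = 2.7 kHz.
2.7 kHz ≤ fs/2 = 11.05 kHz, appears at 2.7 kHz.
Distinct values: {2.7 kHz, 3.3 kHz, 7.2 kHz, 9.7 kHz} → 4.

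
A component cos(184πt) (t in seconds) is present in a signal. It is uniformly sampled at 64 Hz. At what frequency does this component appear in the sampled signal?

28 Hz

ω = 184π rad/s → f = ω/(2π) = 92 Hz.
92 Hz mod fs = 28 Hz.
28 Hz ≤ fs/2 = 32 Hz, appears at 28 Hz.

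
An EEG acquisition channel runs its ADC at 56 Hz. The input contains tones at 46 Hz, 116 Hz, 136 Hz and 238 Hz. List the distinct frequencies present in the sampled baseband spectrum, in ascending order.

fs/2 = 28 Hz.
46 Hz > fs/2 = 28 Hz, folds to fs − 46 Hz = 10 Hz.
116 Hz mod fs = 4 Hz.
4 Hz ≤ fs/2 = 28 Hz, appears at 4 Hz.
136 Hz mod fs = 24 Hz.
24 Hz ≤ fs/2 = 28 Hz, appears at 24 Hz.
238 Hz mod fs = 14 Hz.
14 Hz ≤ fs/2 = 28 Hz, appears at 14 Hz.
Distinct values: {4 Hz, 10 Hz, 14 Hz, 24 Hz}.

4 Hz, 10 Hz, 14 Hz, 24 Hz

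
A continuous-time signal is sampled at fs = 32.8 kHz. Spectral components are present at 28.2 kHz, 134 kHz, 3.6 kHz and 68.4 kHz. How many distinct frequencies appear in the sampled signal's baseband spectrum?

fs/2 = 16.4 kHz.
28.2 kHz > fs/2 = 16.4 kHz, folds to fs − 28.2 kHz = 4.6 kHz.
134 kHz mod fs = 2.8 kHz.
2.8 kHz ≤ fs/2 = 16.4 kHz, appears at 2.8 kHz.
3.6 kHz ≤ fs/2 = 16.4 kHz, passes unchanged.
68.4 kHz mod fs = 2.8 kHz.
2.8 kHz ≤ fs/2 = 16.4 kHz, appears at 2.8 kHz.
Distinct values: {2.8 kHz, 3.6 kHz, 4.6 kHz} → 3.

3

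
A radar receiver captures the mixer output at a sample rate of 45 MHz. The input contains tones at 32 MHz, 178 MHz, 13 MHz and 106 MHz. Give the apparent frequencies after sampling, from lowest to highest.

fs/2 = 22.5 MHz.
32 MHz > fs/2 = 22.5 MHz, folds to fs − 32 MHz = 13 MHz.
178 MHz mod fs = 43 MHz.
43 MHz > fs/2 = 22.5 MHz, folds to fs − 43 MHz = 2 MHz.
13 MHz ≤ fs/2 = 22.5 MHz, passes unchanged.
106 MHz mod fs = 16 MHz.
16 MHz ≤ fs/2 = 22.5 MHz, appears at 16 MHz.
Distinct values: {2 MHz, 13 MHz, 16 MHz}.

2 MHz, 13 MHz, 16 MHz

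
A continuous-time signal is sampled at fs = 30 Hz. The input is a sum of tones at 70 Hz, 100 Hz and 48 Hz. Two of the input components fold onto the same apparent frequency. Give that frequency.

10 Hz

fs/2 = 15 Hz.
70 Hz mod fs = 10 Hz.
10 Hz ≤ fs/2 = 15 Hz, appears at 10 Hz.
100 Hz mod fs = 10 Hz.
10 Hz ≤ fs/2 = 15 Hz, appears at 10 Hz.
48 Hz mod fs = 18 Hz.
18 Hz > fs/2 = 15 Hz, folds to fs − 18 Hz = 12 Hz.
70 Hz and 100 Hz both map to 10 Hz.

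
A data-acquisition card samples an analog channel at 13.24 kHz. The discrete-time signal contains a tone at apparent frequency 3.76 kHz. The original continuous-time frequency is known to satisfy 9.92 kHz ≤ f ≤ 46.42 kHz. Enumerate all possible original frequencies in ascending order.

17 kHz, 22.72 kHz, 30.24 kHz, 35.96 kHz, 43.48 kHz

Frequencies that alias to 3.76 kHz are k·fs ± 3.76 kHz for integer k ≥ 0.
k=0: 3.76 kHz.
k=1: 9.48 kHz, 17 kHz.
k=2: 22.72 kHz, 30.24 kHz.
k=3: 35.96 kHz, 43.48 kHz.
k=4: 49.2 kHz, 56.72 kHz.
Within [9.92 kHz, 46.42 kHz]: 17 kHz, 22.72 kHz, 30.24 kHz, 35.96 kHz, 43.48 kHz.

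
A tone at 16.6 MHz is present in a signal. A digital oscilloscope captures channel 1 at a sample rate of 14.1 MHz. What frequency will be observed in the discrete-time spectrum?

16.6 MHz mod fs = 2.5 MHz.
2.5 MHz ≤ fs/2 = 7.05 MHz, appears at 2.5 MHz.

2.5 MHz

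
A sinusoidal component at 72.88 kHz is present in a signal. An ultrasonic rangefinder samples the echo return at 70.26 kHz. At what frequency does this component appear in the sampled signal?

72.88 kHz mod fs = 2.62 kHz.
2.62 kHz ≤ fs/2 = 35.13 kHz, appears at 2.62 kHz.

2.62 kHz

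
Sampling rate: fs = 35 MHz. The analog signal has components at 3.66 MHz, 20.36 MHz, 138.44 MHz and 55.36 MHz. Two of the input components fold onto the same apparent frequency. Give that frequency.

fs/2 = 17.5 MHz.
3.66 MHz ≤ fs/2 = 17.5 MHz, passes unchanged.
20.36 MHz > fs/2 = 17.5 MHz, folds to fs − 20.36 MHz = 14.64 MHz.
138.44 MHz mod fs = 33.44 MHz.
33.44 MHz > fs/2 = 17.5 MHz, folds to fs − 33.44 MHz = 1.56 MHz.
55.36 MHz mod fs = 20.36 MHz.
20.36 MHz > fs/2 = 17.5 MHz, folds to fs − 20.36 MHz = 14.64 MHz.
20.36 MHz and 55.36 MHz both map to 14.64 MHz.

14.64 MHz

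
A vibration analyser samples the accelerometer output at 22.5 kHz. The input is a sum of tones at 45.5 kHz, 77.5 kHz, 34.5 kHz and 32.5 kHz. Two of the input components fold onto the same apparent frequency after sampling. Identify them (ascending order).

32.5 kHz, 77.5 kHz

fs/2 = 11.25 kHz.
45.5 kHz mod fs = 0.5 kHz.
0.5 kHz ≤ fs/2 = 11.25 kHz, appears at 0.5 kHz.
77.5 kHz mod fs = 10 kHz.
10 kHz ≤ fs/2 = 11.25 kHz, appears at 10 kHz.
34.5 kHz mod fs = 12 kHz.
12 kHz > fs/2 = 11.25 kHz, folds to fs − 12 kHz = 10.5 kHz.
32.5 kHz mod fs = 10 kHz.
10 kHz ≤ fs/2 = 11.25 kHz, appears at 10 kHz.
32.5 kHz and 77.5 kHz both map to 10 kHz.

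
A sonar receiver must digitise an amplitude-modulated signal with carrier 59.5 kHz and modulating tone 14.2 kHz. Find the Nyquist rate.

AM sidebands sit at fc ± fm = 45.3 kHz and 73.7 kHz.
Highest-frequency component: 73.7 kHz.
Nyquist rate = 2 × 73.7 kHz = 147.4 kHz.

147.4 kHz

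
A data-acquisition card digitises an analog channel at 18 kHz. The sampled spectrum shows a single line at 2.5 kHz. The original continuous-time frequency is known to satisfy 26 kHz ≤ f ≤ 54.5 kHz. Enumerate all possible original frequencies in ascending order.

33.5 kHz, 38.5 kHz, 51.5 kHz

Frequencies that alias to 2.5 kHz are k·fs ± 2.5 kHz for integer k ≥ 0.
k=0: 2.5 kHz.
k=1: 15.5 kHz, 20.5 kHz.
k=2: 33.5 kHz, 38.5 kHz.
k=3: 51.5 kHz, 56.5 kHz.
k=4: 69.5 kHz, 74.5 kHz.
Within [26 kHz, 54.5 kHz]: 33.5 kHz, 38.5 kHz, 51.5 kHz.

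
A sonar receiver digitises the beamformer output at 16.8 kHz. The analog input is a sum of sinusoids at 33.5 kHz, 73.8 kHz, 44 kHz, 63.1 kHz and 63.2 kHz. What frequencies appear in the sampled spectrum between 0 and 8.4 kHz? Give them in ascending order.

fs/2 = 8.4 kHz.
33.5 kHz mod fs = 16.7 kHz.
16.7 kHz > fs/2 = 8.4 kHz, folds to fs − 16.7 kHz = 0.1 kHz.
73.8 kHz mod fs = 6.6 kHz.
6.6 kHz ≤ fs/2 = 8.4 kHz, appears at 6.6 kHz.
44 kHz mod fs = 10.4 kHz.
10.4 kHz > fs/2 = 8.4 kHz, folds to fs − 10.4 kHz = 6.4 kHz.
63.1 kHz mod fs = 12.7 kHz.
12.7 kHz > fs/2 = 8.4 kHz, folds to fs − 12.7 kHz = 4.1 kHz.
63.2 kHz mod fs = 12.8 kHz.
12.8 kHz > fs/2 = 8.4 kHz, folds to fs − 12.8 kHz = 4 kHz.
Distinct values: {0.1 kHz, 4 kHz, 4.1 kHz, 6.4 kHz, 6.6 kHz}.

0.1 kHz, 4 kHz, 4.1 kHz, 6.4 kHz, 6.6 kHz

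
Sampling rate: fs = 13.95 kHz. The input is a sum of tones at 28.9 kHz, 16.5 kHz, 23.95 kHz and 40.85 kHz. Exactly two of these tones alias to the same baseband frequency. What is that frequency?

1 kHz

fs/2 = 6.975 kHz.
28.9 kHz mod fs = 1 kHz.
1 kHz ≤ fs/2 = 6.975 kHz, appears at 1 kHz.
16.5 kHz mod fs = 2.55 kHz.
2.55 kHz ≤ fs/2 = 6.975 kHz, appears at 2.55 kHz.
23.95 kHz mod fs = 10 kHz.
10 kHz > fs/2 = 6.975 kHz, folds to fs − 10 kHz = 3.95 kHz.
40.85 kHz mod fs = 12.95 kHz.
12.95 kHz > fs/2 = 6.975 kHz, folds to fs − 12.95 kHz = 1 kHz.
28.9 kHz and 40.85 kHz both map to 1 kHz.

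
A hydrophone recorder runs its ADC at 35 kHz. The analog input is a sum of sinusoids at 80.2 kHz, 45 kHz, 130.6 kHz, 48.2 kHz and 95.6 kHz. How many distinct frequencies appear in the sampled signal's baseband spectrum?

4

fs/2 = 17.5 kHz.
80.2 kHz mod fs = 10.2 kHz.
10.2 kHz ≤ fs/2 = 17.5 kHz, appears at 10.2 kHz.
45 kHz mod fs = 10 kHz.
10 kHz ≤ fs/2 = 17.5 kHz, appears at 10 kHz.
130.6 kHz mod fs = 25.6 kHz.
25.6 kHz > fs/2 = 17.5 kHz, folds to fs − 25.6 kHz = 9.4 kHz.
48.2 kHz mod fs = 13.2 kHz.
13.2 kHz ≤ fs/2 = 17.5 kHz, appears at 13.2 kHz.
95.6 kHz mod fs = 25.6 kHz.
25.6 kHz > fs/2 = 17.5 kHz, folds to fs − 25.6 kHz = 9.4 kHz.
Distinct values: {9.4 kHz, 10 kHz, 10.2 kHz, 13.2 kHz} → 4.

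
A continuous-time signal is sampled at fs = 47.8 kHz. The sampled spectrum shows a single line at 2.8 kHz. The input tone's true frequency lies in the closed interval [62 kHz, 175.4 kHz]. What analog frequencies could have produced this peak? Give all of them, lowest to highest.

Frequencies that alias to 2.8 kHz are k·fs ± 2.8 kHz for integer k ≥ 0.
k=0: 2.8 kHz.
k=1: 45 kHz, 50.6 kHz.
k=2: 92.8 kHz, 98.4 kHz.
k=3: 140.6 kHz, 146.2 kHz.
k=4: 188.4 kHz, 194 kHz.
Within [62 kHz, 175.4 kHz]: 92.8 kHz, 98.4 kHz, 140.6 kHz, 146.2 kHz.

92.8 kHz, 98.4 kHz, 140.6 kHz, 146.2 kHz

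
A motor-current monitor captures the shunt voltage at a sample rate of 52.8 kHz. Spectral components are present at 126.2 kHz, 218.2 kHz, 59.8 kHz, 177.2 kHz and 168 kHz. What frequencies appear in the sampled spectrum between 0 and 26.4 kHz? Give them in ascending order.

7 kHz, 9.6 kHz, 18.8 kHz, 20.6 kHz

fs/2 = 26.4 kHz.
126.2 kHz mod fs = 20.6 kHz.
20.6 kHz ≤ fs/2 = 26.4 kHz, appears at 20.6 kHz.
218.2 kHz mod fs = 7 kHz.
7 kHz ≤ fs/2 = 26.4 kHz, appears at 7 kHz.
59.8 kHz mod fs = 7 kHz.
7 kHz ≤ fs/2 = 26.4 kHz, appears at 7 kHz.
177.2 kHz mod fs = 18.8 kHz.
18.8 kHz ≤ fs/2 = 26.4 kHz, appears at 18.8 kHz.
168 kHz mod fs = 9.6 kHz.
9.6 kHz ≤ fs/2 = 26.4 kHz, appears at 9.6 kHz.
Distinct values: {7 kHz, 9.6 kHz, 18.8 kHz, 20.6 kHz}.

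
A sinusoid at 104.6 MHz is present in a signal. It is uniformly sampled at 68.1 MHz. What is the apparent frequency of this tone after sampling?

31.6 MHz

104.6 MHz mod fs = 36.5 MHz.
36.5 MHz > fs/2 = 34.05 MHz, folds to fs − 36.5 MHz = 31.6 MHz.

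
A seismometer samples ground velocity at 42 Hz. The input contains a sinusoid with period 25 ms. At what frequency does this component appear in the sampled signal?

T = 25 ms → f = 1/T = 40 Hz.
40 Hz > fs/2 = 21 Hz, folds to fs − 40 Hz = 2 Hz.

2 Hz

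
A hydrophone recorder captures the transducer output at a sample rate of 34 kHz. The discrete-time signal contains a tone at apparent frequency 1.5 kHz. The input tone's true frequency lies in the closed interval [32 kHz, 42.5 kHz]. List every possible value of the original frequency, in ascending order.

32.5 kHz, 35.5 kHz

Frequencies that alias to 1.5 kHz are k·fs ± 1.5 kHz for integer k ≥ 0.
k=0: 1.5 kHz.
k=1: 32.5 kHz, 35.5 kHz.
k=2: 66.5 kHz, 69.5 kHz.
Within [32 kHz, 42.5 kHz]: 32.5 kHz, 35.5 kHz.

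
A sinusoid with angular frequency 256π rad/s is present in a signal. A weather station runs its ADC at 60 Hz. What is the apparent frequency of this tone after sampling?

8 Hz

ω = 256π rad/s → f = ω/(2π) = 128 Hz.
128 Hz mod fs = 8 Hz.
8 Hz ≤ fs/2 = 30 Hz, appears at 8 Hz.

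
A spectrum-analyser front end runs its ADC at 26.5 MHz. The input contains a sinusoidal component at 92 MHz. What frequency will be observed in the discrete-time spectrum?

92 MHz mod fs = 12.5 MHz.
12.5 MHz ≤ fs/2 = 13.25 MHz, appears at 12.5 MHz.

12.5 MHz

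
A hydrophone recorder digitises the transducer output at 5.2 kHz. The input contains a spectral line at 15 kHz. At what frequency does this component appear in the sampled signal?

0.6 kHz

15 kHz mod fs = 4.6 kHz.
4.6 kHz > fs/2 = 2.6 kHz, folds to fs − 4.6 kHz = 0.6 kHz.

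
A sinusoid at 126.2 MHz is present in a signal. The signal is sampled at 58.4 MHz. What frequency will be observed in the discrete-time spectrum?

9.4 MHz

126.2 MHz mod fs = 9.4 MHz.
9.4 MHz ≤ fs/2 = 29.2 MHz, appears at 9.4 MHz.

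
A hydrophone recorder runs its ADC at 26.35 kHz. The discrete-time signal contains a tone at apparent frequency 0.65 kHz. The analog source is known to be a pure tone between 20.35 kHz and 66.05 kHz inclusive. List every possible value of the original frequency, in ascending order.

25.7 kHz, 27 kHz, 52.05 kHz, 53.35 kHz

Frequencies that alias to 0.65 kHz are k·fs ± 0.65 kHz for integer k ≥ 0.
k=0: 0.65 kHz.
k=1: 25.7 kHz, 27 kHz.
k=2: 52.05 kHz, 53.35 kHz.
k=3: 78.4 kHz, 79.7 kHz.
Within [20.35 kHz, 66.05 kHz]: 25.7 kHz, 27 kHz, 52.05 kHz, 53.35 kHz.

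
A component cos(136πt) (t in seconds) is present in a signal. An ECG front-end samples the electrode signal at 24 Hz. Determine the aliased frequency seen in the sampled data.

ω = 136π rad/s → f = ω/(2π) = 68 Hz.
68 Hz mod fs = 20 Hz.
20 Hz > fs/2 = 12 Hz, folds to fs − 20 Hz = 4 Hz.

4 Hz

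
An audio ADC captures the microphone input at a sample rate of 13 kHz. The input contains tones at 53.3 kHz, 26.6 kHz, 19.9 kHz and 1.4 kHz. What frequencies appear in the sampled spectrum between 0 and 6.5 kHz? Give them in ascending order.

0.6 kHz, 1.3 kHz, 1.4 kHz, 6.1 kHz

fs/2 = 6.5 kHz.
53.3 kHz mod fs = 1.3 kHz.
1.3 kHz ≤ fs/2 = 6.5 kHz, appears at 1.3 kHz.
26.6 kHz mod fs = 0.6 kHz.
0.6 kHz ≤ fs/2 = 6.5 kHz, appears at 0.6 kHz.
19.9 kHz mod fs = 6.9 kHz.
6.9 kHz > fs/2 = 6.5 kHz, folds to fs − 6.9 kHz = 6.1 kHz.
1.4 kHz ≤ fs/2 = 6.5 kHz, passes unchanged.
Distinct values: {0.6 kHz, 1.3 kHz, 1.4 kHz, 6.1 kHz}.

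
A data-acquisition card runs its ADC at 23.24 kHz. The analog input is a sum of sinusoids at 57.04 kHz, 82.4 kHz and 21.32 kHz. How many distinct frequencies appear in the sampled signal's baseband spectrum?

2

fs/2 = 11.62 kHz.
57.04 kHz mod fs = 10.56 kHz.
10.56 kHz ≤ fs/2 = 11.62 kHz, appears at 10.56 kHz.
82.4 kHz mod fs = 12.68 kHz.
12.68 kHz > fs/2 = 11.62 kHz, folds to fs − 12.68 kHz = 10.56 kHz.
21.32 kHz > fs/2 = 11.62 kHz, folds to fs − 21.32 kHz = 1.92 kHz.
Distinct values: {1.92 kHz, 10.56 kHz} → 2.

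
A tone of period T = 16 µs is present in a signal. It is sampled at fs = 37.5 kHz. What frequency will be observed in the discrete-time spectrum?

T = 16 µs → f = 1/T = 62.5 kHz.
62.5 kHz mod fs = 25 kHz.
25 kHz > fs/2 = 18.75 kHz, folds to fs − 25 kHz = 12.5 kHz.

12.5 kHz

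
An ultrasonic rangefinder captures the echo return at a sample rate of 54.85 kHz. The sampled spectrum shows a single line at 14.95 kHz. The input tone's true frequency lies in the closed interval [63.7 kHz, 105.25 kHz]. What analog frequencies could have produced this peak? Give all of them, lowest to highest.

Frequencies that alias to 14.95 kHz are k·fs ± 14.95 kHz for integer k ≥ 0.
k=0: 14.95 kHz.
k=1: 39.9 kHz, 69.8 kHz.
k=2: 94.75 kHz, 124.65 kHz.
k=3: 149.6 kHz, 179.5 kHz.
Within [63.7 kHz, 105.25 kHz]: 69.8 kHz, 94.75 kHz.

69.8 kHz, 94.75 kHz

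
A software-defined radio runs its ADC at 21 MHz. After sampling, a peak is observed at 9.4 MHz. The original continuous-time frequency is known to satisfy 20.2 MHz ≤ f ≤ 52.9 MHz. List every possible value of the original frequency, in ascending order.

30.4 MHz, 32.6 MHz, 51.4 MHz

Frequencies that alias to 9.4 MHz are k·fs ± 9.4 MHz for integer k ≥ 0.
k=0: 9.4 MHz.
k=1: 11.6 MHz, 30.4 MHz.
k=2: 32.6 MHz, 51.4 MHz.
k=3: 53.6 MHz, 72.4 MHz.
Within [20.2 MHz, 52.9 MHz]: 30.4 MHz, 32.6 MHz, 51.4 MHz.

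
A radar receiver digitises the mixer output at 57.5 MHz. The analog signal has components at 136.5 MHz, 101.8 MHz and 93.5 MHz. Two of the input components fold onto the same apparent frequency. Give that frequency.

21.5 MHz

fs/2 = 28.75 MHz.
136.5 MHz mod fs = 21.5 MHz.
21.5 MHz ≤ fs/2 = 28.75 MHz, appears at 21.5 MHz.
101.8 MHz mod fs = 44.3 MHz.
44.3 MHz > fs/2 = 28.75 MHz, folds to fs − 44.3 MHz = 13.2 MHz.
93.5 MHz mod fs = 36 MHz.
36 MHz > fs/2 = 28.75 MHz, folds to fs − 36 MHz = 21.5 MHz.
93.5 MHz and 136.5 MHz both map to 21.5 MHz.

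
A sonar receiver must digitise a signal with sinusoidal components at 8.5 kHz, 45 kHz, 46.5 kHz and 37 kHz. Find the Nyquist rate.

Highest-frequency component: 46.5 kHz.
Nyquist rate = 2 × 46.5 kHz = 93 kHz.

93 kHz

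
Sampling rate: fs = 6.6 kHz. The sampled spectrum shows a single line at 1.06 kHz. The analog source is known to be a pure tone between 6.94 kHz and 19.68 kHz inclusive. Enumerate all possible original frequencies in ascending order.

Frequencies that alias to 1.06 kHz are k·fs ± 1.06 kHz for integer k ≥ 0.
k=0: 1.06 kHz.
k=1: 5.54 kHz, 7.66 kHz.
k=2: 12.14 kHz, 14.26 kHz.
k=3: 18.74 kHz, 20.86 kHz.
k=4: 25.34 kHz, 27.46 kHz.
Within [6.94 kHz, 19.68 kHz]: 7.66 kHz, 12.14 kHz, 14.26 kHz, 18.74 kHz.

7.66 kHz, 12.14 kHz, 14.26 kHz, 18.74 kHz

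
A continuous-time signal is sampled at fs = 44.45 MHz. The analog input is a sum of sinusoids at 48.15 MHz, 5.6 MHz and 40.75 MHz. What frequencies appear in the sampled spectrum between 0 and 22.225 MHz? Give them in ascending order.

3.7 MHz, 5.6 MHz

fs/2 = 22.225 MHz.
48.15 MHz mod fs = 3.7 MHz.
3.7 MHz ≤ fs/2 = 22.225 MHz, appears at 3.7 MHz.
5.6 MHz ≤ fs/2 = 22.225 MHz, passes unchanged.
40.75 MHz > fs/2 = 22.225 MHz, folds to fs − 40.75 MHz = 3.7 MHz.
Distinct values: {3.7 MHz, 5.6 MHz}.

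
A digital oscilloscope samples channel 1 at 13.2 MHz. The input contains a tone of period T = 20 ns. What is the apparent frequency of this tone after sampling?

T = 20 ns → f = 1/T = 50 MHz.
50 MHz mod fs = 10.4 MHz.
10.4 MHz > fs/2 = 6.6 MHz, folds to fs − 10.4 MHz = 2.8 MHz.

2.8 MHz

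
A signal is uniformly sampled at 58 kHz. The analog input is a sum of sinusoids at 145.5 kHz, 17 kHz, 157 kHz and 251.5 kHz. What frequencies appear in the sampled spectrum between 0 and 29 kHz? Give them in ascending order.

17 kHz, 19.5 kHz, 28.5 kHz

fs/2 = 29 kHz.
145.5 kHz mod fs = 29.5 kHz.
29.5 kHz > fs/2 = 29 kHz, folds to fs − 29.5 kHz = 28.5 kHz.
17 kHz ≤ fs/2 = 29 kHz, passes unchanged.
157 kHz mod fs = 41 kHz.
41 kHz > fs/2 = 29 kHz, folds to fs − 41 kHz = 17 kHz.
251.5 kHz mod fs = 19.5 kHz.
19.5 kHz ≤ fs/2 = 29 kHz, appears at 19.5 kHz.
Distinct values: {17 kHz, 19.5 kHz, 28.5 kHz}.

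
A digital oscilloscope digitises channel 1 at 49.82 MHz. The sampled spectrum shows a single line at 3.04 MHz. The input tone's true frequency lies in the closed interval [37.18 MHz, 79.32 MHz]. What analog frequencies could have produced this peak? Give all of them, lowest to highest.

46.78 MHz, 52.86 MHz

Frequencies that alias to 3.04 MHz are k·fs ± 3.04 MHz for integer k ≥ 0.
k=0: 3.04 MHz.
k=1: 46.78 MHz, 52.86 MHz.
k=2: 96.6 MHz, 102.68 MHz.
Within [37.18 MHz, 79.32 MHz]: 46.78 MHz, 52.86 MHz.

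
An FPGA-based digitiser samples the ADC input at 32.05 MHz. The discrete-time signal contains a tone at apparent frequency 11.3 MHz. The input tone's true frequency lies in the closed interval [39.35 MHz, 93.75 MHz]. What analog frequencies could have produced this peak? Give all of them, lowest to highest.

43.35 MHz, 52.8 MHz, 75.4 MHz, 84.85 MHz

Frequencies that alias to 11.3 MHz are k·fs ± 11.3 MHz for integer k ≥ 0.
k=0: 11.3 MHz.
k=1: 20.75 MHz, 43.35 MHz.
k=2: 52.8 MHz, 75.4 MHz.
k=3: 84.85 MHz, 107.45 MHz.
k=4: 116.9 MHz, 139.5 MHz.
Within [39.35 MHz, 93.75 MHz]: 43.35 MHz, 52.8 MHz, 75.4 MHz, 84.85 MHz.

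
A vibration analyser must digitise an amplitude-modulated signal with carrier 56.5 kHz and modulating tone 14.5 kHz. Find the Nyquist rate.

142 kHz

AM sidebands sit at fc ± fm = 42 kHz and 71 kHz.
Highest-frequency component: 71 kHz.
Nyquist rate = 2 × 71 kHz = 142 kHz.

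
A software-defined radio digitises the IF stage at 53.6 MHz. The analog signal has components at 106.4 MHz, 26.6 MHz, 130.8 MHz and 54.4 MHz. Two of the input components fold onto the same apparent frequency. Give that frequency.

0.8 MHz

fs/2 = 26.8 MHz.
106.4 MHz mod fs = 52.8 MHz.
52.8 MHz > fs/2 = 26.8 MHz, folds to fs − 52.8 MHz = 0.8 MHz.
26.6 MHz ≤ fs/2 = 26.8 MHz, passes unchanged.
130.8 MHz mod fs = 23.6 MHz.
23.6 MHz ≤ fs/2 = 26.8 MHz, appears at 23.6 MHz.
54.4 MHz mod fs = 0.8 MHz.
0.8 MHz ≤ fs/2 = 26.8 MHz, appears at 0.8 MHz.
54.4 MHz and 106.4 MHz both map to 0.8 MHz.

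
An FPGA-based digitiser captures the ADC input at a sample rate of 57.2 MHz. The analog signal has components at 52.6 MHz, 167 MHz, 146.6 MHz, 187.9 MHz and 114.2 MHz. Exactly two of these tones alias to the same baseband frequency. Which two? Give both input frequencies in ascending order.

52.6 MHz, 167 MHz

fs/2 = 28.6 MHz.
52.6 MHz > fs/2 = 28.6 MHz, folds to fs − 52.6 MHz = 4.6 MHz.
167 MHz mod fs = 52.6 MHz.
52.6 MHz > fs/2 = 28.6 MHz, folds to fs − 52.6 MHz = 4.6 MHz.
146.6 MHz mod fs = 32.2 MHz.
32.2 MHz > fs/2 = 28.6 MHz, folds to fs − 32.2 MHz = 25 MHz.
187.9 MHz mod fs = 16.3 MHz.
16.3 MHz ≤ fs/2 = 28.6 MHz, appears at 16.3 MHz.
114.2 MHz mod fs = 57 MHz.
57 MHz > fs/2 = 28.6 MHz, folds to fs − 57 MHz = 0.2 MHz.
52.6 MHz and 167 MHz both map to 4.6 MHz.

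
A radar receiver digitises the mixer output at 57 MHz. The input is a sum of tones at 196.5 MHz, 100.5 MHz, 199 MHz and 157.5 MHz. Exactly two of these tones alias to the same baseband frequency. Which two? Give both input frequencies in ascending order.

100.5 MHz, 157.5 MHz

fs/2 = 28.5 MHz.
196.5 MHz mod fs = 25.5 MHz.
25.5 MHz ≤ fs/2 = 28.5 MHz, appears at 25.5 MHz.
100.5 MHz mod fs = 43.5 MHz.
43.5 MHz > fs/2 = 28.5 MHz, folds to fs − 43.5 MHz = 13.5 MHz.
199 MHz mod fs = 28 MHz.
28 MHz ≤ fs/2 = 28.5 MHz, appears at 28 MHz.
157.5 MHz mod fs = 43.5 MHz.
43.5 MHz > fs/2 = 28.5 MHz, folds to fs − 43.5 MHz = 13.5 MHz.
100.5 MHz and 157.5 MHz both map to 13.5 MHz.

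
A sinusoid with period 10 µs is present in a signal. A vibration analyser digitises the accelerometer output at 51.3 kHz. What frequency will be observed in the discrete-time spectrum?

T = 10 µs → f = 1/T = 100 kHz.
100 kHz mod fs = 48.7 kHz.
48.7 kHz > fs/2 = 25.65 kHz, folds to fs − 48.7 kHz = 2.6 kHz.

2.6 kHz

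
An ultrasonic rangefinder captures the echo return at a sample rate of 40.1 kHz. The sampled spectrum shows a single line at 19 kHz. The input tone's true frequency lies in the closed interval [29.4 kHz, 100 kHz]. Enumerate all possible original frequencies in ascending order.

59.1 kHz, 61.2 kHz, 99.2 kHz

Frequencies that alias to 19 kHz are k·fs ± 19 kHz for integer k ≥ 0.
k=0: 19 kHz.
k=1: 21.1 kHz, 59.1 kHz.
k=2: 61.2 kHz, 99.2 kHz.
k=3: 101.3 kHz, 139.3 kHz.
Within [29.4 kHz, 100 kHz]: 59.1 kHz, 61.2 kHz, 99.2 kHz.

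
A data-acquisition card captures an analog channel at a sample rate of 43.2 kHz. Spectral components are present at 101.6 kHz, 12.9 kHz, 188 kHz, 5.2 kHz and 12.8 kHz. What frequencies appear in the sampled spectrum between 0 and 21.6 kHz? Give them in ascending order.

5.2 kHz, 12.8 kHz, 12.9 kHz, 15.2 kHz

fs/2 = 21.6 kHz.
101.6 kHz mod fs = 15.2 kHz.
15.2 kHz ≤ fs/2 = 21.6 kHz, appears at 15.2 kHz.
12.9 kHz ≤ fs/2 = 21.6 kHz, passes unchanged.
188 kHz mod fs = 15.2 kHz.
15.2 kHz ≤ fs/2 = 21.6 kHz, appears at 15.2 kHz.
5.2 kHz ≤ fs/2 = 21.6 kHz, passes unchanged.
12.8 kHz ≤ fs/2 = 21.6 kHz, passes unchanged.
Distinct values: {5.2 kHz, 12.8 kHz, 12.9 kHz, 15.2 kHz}.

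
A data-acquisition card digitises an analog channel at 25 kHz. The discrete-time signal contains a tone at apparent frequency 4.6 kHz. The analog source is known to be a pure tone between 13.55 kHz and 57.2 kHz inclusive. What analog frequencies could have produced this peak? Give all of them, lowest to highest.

Frequencies that alias to 4.6 kHz are k·fs ± 4.6 kHz for integer k ≥ 0.
k=0: 4.6 kHz.
k=1: 20.4 kHz, 29.6 kHz.
k=2: 45.4 kHz, 54.6 kHz.
k=3: 70.4 kHz, 79.6 kHz.
Within [13.55 kHz, 57.2 kHz]: 20.4 kHz, 29.6 kHz, 45.4 kHz, 54.6 kHz.

20.4 kHz, 29.6 kHz, 45.4 kHz, 54.6 kHz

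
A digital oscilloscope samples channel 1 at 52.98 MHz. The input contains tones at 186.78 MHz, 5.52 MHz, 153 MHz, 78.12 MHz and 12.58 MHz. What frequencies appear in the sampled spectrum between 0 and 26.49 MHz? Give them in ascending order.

fs/2 = 26.49 MHz.
186.78 MHz mod fs = 27.84 MHz.
27.84 MHz > fs/2 = 26.49 MHz, folds to fs − 27.84 MHz = 25.14 MHz.
5.52 MHz ≤ fs/2 = 26.49 MHz, passes unchanged.
153 MHz mod fs = 47.04 MHz.
47.04 MHz > fs/2 = 26.49 MHz, folds to fs − 47.04 MHz = 5.94 MHz.
78.12 MHz mod fs = 25.14 MHz.
25.14 MHz ≤ fs/2 = 26.49 MHz, appears at 25.14 MHz.
12.58 MHz ≤ fs/2 = 26.49 MHz, passes unchanged.
Distinct values: {5.52 MHz, 5.94 MHz, 12.58 MHz, 25.14 MHz}.

5.52 MHz, 5.94 MHz, 12.58 MHz, 25.14 MHz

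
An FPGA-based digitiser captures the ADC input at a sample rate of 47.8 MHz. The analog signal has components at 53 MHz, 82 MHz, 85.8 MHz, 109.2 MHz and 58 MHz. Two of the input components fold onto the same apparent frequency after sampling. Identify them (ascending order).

fs/2 = 23.9 MHz.
53 MHz mod fs = 5.2 MHz.
5.2 MHz ≤ fs/2 = 23.9 MHz, appears at 5.2 MHz.
82 MHz mod fs = 34.2 MHz.
34.2 MHz > fs/2 = 23.9 MHz, folds to fs − 34.2 MHz = 13.6 MHz.
85.8 MHz mod fs = 38 MHz.
38 MHz > fs/2 = 23.9 MHz, folds to fs − 38 MHz = 9.8 MHz.
109.2 MHz mod fs = 13.6 MHz.
13.6 MHz ≤ fs/2 = 23.9 MHz, appears at 13.6 MHz.
58 MHz mod fs = 10.2 MHz.
10.2 MHz ≤ fs/2 = 23.9 MHz, appears at 10.2 MHz.
82 MHz and 109.2 MHz both map to 13.6 MHz.

82 MHz, 109.2 MHz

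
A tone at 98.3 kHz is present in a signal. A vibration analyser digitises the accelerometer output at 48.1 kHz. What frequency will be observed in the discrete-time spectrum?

2.1 kHz

98.3 kHz mod fs = 2.1 kHz.
2.1 kHz ≤ fs/2 = 24.05 kHz, appears at 2.1 kHz.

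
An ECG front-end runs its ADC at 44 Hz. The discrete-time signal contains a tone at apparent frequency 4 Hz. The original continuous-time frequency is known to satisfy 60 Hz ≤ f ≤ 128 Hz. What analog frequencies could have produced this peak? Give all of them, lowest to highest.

Frequencies that alias to 4 Hz are k·fs ± 4 Hz for integer k ≥ 0.
k=0: 4 Hz.
k=1: 40 Hz, 48 Hz.
k=2: 84 Hz, 92 Hz.
k=3: 128 Hz, 136 Hz.
k=4: 172 Hz, 180 Hz.
Within [60 Hz, 128 Hz]: 84 Hz, 92 Hz, 128 Hz.

84 Hz, 92 Hz, 128 Hz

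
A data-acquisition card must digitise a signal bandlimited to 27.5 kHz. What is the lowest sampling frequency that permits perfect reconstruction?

Nyquist rate = 2 × 27.5 kHz = 55 kHz.

55 kHz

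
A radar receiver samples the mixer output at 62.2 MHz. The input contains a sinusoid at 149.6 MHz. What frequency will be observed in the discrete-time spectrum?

149.6 MHz mod fs = 25.2 MHz.
25.2 MHz ≤ fs/2 = 31.1 MHz, appears at 25.2 MHz.

25.2 MHz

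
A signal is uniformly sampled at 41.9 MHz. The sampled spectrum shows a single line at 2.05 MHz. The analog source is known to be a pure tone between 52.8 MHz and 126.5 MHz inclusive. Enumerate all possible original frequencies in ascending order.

81.75 MHz, 85.85 MHz, 123.65 MHz

Frequencies that alias to 2.05 MHz are k·fs ± 2.05 MHz for integer k ≥ 0.
k=0: 2.05 MHz.
k=1: 39.85 MHz, 43.95 MHz.
k=2: 81.75 MHz, 85.85 MHz.
k=3: 123.65 MHz, 127.75 MHz.
k=4: 165.55 MHz, 169.65 MHz.
Within [52.8 MHz, 126.5 MHz]: 81.75 MHz, 85.85 MHz, 123.65 MHz.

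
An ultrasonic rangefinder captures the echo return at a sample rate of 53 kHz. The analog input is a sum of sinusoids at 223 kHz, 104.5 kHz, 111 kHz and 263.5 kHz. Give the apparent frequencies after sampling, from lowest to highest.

fs/2 = 26.5 kHz.
223 kHz mod fs = 11 kHz.
11 kHz ≤ fs/2 = 26.5 kHz, appears at 11 kHz.
104.5 kHz mod fs = 51.5 kHz.
51.5 kHz > fs/2 = 26.5 kHz, folds to fs − 51.5 kHz = 1.5 kHz.
111 kHz mod fs = 5 kHz.
5 kHz ≤ fs/2 = 26.5 kHz, appears at 5 kHz.
263.5 kHz mod fs = 51.5 kHz.
51.5 kHz > fs/2 = 26.5 kHz, folds to fs − 51.5 kHz = 1.5 kHz.
Distinct values: {1.5 kHz, 5 kHz, 11 kHz}.

1.5 kHz, 5 kHz, 11 kHz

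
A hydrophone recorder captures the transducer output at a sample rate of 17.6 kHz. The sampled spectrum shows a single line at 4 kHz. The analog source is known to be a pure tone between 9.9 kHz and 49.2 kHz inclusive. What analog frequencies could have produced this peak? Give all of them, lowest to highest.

Frequencies that alias to 4 kHz are k·fs ± 4 kHz for integer k ≥ 0.
k=0: 4 kHz.
k=1: 13.6 kHz, 21.6 kHz.
k=2: 31.2 kHz, 39.2 kHz.
k=3: 48.8 kHz, 56.8 kHz.
k=4: 66.4 kHz, 74.4 kHz.
Within [9.9 kHz, 49.2 kHz]: 13.6 kHz, 21.6 kHz, 31.2 kHz, 39.2 kHz, 48.8 kHz.

13.6 kHz, 21.6 kHz, 31.2 kHz, 39.2 kHz, 48.8 kHz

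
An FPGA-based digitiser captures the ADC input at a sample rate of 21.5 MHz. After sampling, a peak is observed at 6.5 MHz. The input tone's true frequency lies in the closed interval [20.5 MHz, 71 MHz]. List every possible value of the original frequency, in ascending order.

28 MHz, 36.5 MHz, 49.5 MHz, 58 MHz, 71 MHz

Frequencies that alias to 6.5 MHz are k·fs ± 6.5 MHz for integer k ≥ 0.
k=0: 6.5 MHz.
k=1: 15 MHz, 28 MHz.
k=2: 36.5 MHz, 49.5 MHz.
k=3: 58 MHz, 71 MHz.
k=4: 79.5 MHz, 92.5 MHz.
Within [20.5 MHz, 71 MHz]: 28 MHz, 36.5 MHz, 49.5 MHz, 58 MHz, 71 MHz.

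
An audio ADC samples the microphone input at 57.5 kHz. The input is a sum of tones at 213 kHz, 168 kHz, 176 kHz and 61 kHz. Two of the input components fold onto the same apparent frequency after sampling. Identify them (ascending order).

fs/2 = 28.75 kHz.
213 kHz mod fs = 40.5 kHz.
40.5 kHz > fs/2 = 28.75 kHz, folds to fs − 40.5 kHz = 17 kHz.
168 kHz mod fs = 53 kHz.
53 kHz > fs/2 = 28.75 kHz, folds to fs − 53 kHz = 4.5 kHz.
176 kHz mod fs = 3.5 kHz.
3.5 kHz ≤ fs/2 = 28.75 kHz, appears at 3.5 kHz.
61 kHz mod fs = 3.5 kHz.
3.5 kHz ≤ fs/2 = 28.75 kHz, appears at 3.5 kHz.
61 kHz and 176 kHz both map to 3.5 kHz.

61 kHz, 176 kHz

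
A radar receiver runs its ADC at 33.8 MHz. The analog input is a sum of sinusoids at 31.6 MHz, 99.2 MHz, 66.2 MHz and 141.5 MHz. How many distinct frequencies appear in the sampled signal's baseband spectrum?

fs/2 = 16.9 MHz.
31.6 MHz > fs/2 = 16.9 MHz, folds to fs − 31.6 MHz = 2.2 MHz.
99.2 MHz mod fs = 31.6 MHz.
31.6 MHz > fs/2 = 16.9 MHz, folds to fs − 31.6 MHz = 2.2 MHz.
66.2 MHz mod fs = 32.4 MHz.
32.4 MHz > fs/2 = 16.9 MHz, folds to fs − 32.4 MHz = 1.4 MHz.
141.5 MHz mod fs = 6.3 MHz.
6.3 MHz ≤ fs/2 = 16.9 MHz, appears at 6.3 MHz.
Distinct values: {1.4 MHz, 2.2 MHz, 6.3 MHz} → 3.

3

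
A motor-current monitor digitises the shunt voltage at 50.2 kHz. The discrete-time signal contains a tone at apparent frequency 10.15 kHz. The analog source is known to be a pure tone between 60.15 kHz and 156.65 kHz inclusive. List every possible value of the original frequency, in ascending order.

60.35 kHz, 90.25 kHz, 110.55 kHz, 140.45 kHz

Frequencies that alias to 10.15 kHz are k·fs ± 10.15 kHz for integer k ≥ 0.
k=0: 10.15 kHz.
k=1: 40.05 kHz, 60.35 kHz.
k=2: 90.25 kHz, 110.55 kHz.
k=3: 140.45 kHz, 160.75 kHz.
k=4: 190.65 kHz, 210.95 kHz.
Within [60.15 kHz, 156.65 kHz]: 60.35 kHz, 90.25 kHz, 110.55 kHz, 140.45 kHz.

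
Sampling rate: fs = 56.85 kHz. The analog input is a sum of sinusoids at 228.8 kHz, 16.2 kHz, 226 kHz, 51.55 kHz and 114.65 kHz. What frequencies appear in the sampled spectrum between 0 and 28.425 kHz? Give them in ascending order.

0.95 kHz, 1.4 kHz, 5.3 kHz, 16.2 kHz

fs/2 = 28.425 kHz.
228.8 kHz mod fs = 1.4 kHz.
1.4 kHz ≤ fs/2 = 28.425 kHz, appears at 1.4 kHz.
16.2 kHz ≤ fs/2 = 28.425 kHz, passes unchanged.
226 kHz mod fs = 55.45 kHz.
55.45 kHz > fs/2 = 28.425 kHz, folds to fs − 55.45 kHz = 1.4 kHz.
51.55 kHz > fs/2 = 28.425 kHz, folds to fs − 51.55 kHz = 5.3 kHz.
114.65 kHz mod fs = 0.95 kHz.
0.95 kHz ≤ fs/2 = 28.425 kHz, appears at 0.95 kHz.
Distinct values: {0.95 kHz, 1.4 kHz, 5.3 kHz, 16.2 kHz}.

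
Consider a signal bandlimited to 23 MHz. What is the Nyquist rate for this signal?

46 MHz

Nyquist rate = 2 × 23 MHz = 46 MHz.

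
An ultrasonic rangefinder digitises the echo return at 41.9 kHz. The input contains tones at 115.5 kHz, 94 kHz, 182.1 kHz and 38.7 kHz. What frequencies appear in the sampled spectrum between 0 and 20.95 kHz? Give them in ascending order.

3.2 kHz, 10.2 kHz, 14.5 kHz

fs/2 = 20.95 kHz.
115.5 kHz mod fs = 31.7 kHz.
31.7 kHz > fs/2 = 20.95 kHz, folds to fs − 31.7 kHz = 10.2 kHz.
94 kHz mod fs = 10.2 kHz.
10.2 kHz ≤ fs/2 = 20.95 kHz, appears at 10.2 kHz.
182.1 kHz mod fs = 14.5 kHz.
14.5 kHz ≤ fs/2 = 20.95 kHz, appears at 14.5 kHz.
38.7 kHz > fs/2 = 20.95 kHz, folds to fs − 38.7 kHz = 3.2 kHz.
Distinct values: {3.2 kHz, 10.2 kHz, 14.5 kHz}.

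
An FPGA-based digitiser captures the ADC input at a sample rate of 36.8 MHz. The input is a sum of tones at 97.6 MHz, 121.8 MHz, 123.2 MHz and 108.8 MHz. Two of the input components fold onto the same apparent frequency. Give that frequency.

fs/2 = 18.4 MHz.
97.6 MHz mod fs = 24 MHz.
24 MHz > fs/2 = 18.4 MHz, folds to fs − 24 MHz = 12.8 MHz.
121.8 MHz mod fs = 11.4 MHz.
11.4 MHz ≤ fs/2 = 18.4 MHz, appears at 11.4 MHz.
123.2 MHz mod fs = 12.8 MHz.
12.8 MHz ≤ fs/2 = 18.4 MHz, appears at 12.8 MHz.
108.8 MHz mod fs = 35.2 MHz.
35.2 MHz > fs/2 = 18.4 MHz, folds to fs − 35.2 MHz = 1.6 MHz.
97.6 MHz and 123.2 MHz both map to 12.8 MHz.

12.8 MHz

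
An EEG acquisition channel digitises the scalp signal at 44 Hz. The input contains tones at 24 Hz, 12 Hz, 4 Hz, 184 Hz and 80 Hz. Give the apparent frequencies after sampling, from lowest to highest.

4 Hz, 8 Hz, 12 Hz, 20 Hz

fs/2 = 22 Hz.
24 Hz > fs/2 = 22 Hz, folds to fs − 24 Hz = 20 Hz.
12 Hz ≤ fs/2 = 22 Hz, passes unchanged.
4 Hz ≤ fs/2 = 22 Hz, passes unchanged.
184 Hz mod fs = 8 Hz.
8 Hz ≤ fs/2 = 22 Hz, appears at 8 Hz.
80 Hz mod fs = 36 Hz.
36 Hz > fs/2 = 22 Hz, folds to fs − 36 Hz = 8 Hz.
Distinct values: {4 Hz, 8 Hz, 12 Hz, 20 Hz}.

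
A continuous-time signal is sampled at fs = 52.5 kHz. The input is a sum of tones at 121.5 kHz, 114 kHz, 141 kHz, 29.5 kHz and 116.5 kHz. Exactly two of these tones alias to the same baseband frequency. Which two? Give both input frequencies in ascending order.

fs/2 = 26.25 kHz.
121.5 kHz mod fs = 16.5 kHz.
16.5 kHz ≤ fs/2 = 26.25 kHz, appears at 16.5 kHz.
114 kHz mod fs = 9 kHz.
9 kHz ≤ fs/2 = 26.25 kHz, appears at 9 kHz.
141 kHz mod fs = 36 kHz.
36 kHz > fs/2 = 26.25 kHz, folds to fs − 36 kHz = 16.5 kHz.
29.5 kHz > fs/2 = 26.25 kHz, folds to fs − 29.5 kHz = 23 kHz.
116.5 kHz mod fs = 11.5 kHz.
11.5 kHz ≤ fs/2 = 26.25 kHz, appears at 11.5 kHz.
121.5 kHz and 141 kHz both map to 16.5 kHz.

121.5 kHz, 141 kHz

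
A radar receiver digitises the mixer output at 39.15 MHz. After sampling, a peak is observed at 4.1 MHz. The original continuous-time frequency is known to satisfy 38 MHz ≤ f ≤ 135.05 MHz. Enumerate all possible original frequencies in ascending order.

43.25 MHz, 74.2 MHz, 82.4 MHz, 113.35 MHz, 121.55 MHz

Frequencies that alias to 4.1 MHz are k·fs ± 4.1 MHz for integer k ≥ 0.
k=0: 4.1 MHz.
k=1: 35.05 MHz, 43.25 MHz.
k=2: 74.2 MHz, 82.4 MHz.
k=3: 113.35 MHz, 121.55 MHz.
k=4: 152.5 MHz, 160.7 MHz.
Within [38 MHz, 135.05 MHz]: 43.25 MHz, 74.2 MHz, 82.4 MHz, 113.35 MHz, 121.55 MHz.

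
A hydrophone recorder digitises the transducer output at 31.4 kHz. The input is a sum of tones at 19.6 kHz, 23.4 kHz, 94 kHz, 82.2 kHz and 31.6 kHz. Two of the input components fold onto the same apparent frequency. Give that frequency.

0.2 kHz

fs/2 = 15.7 kHz.
19.6 kHz > fs/2 = 15.7 kHz, folds to fs − 19.6 kHz = 11.8 kHz.
23.4 kHz > fs/2 = 15.7 kHz, folds to fs − 23.4 kHz = 8 kHz.
94 kHz mod fs = 31.2 kHz.
31.2 kHz > fs/2 = 15.7 kHz, folds to fs − 31.2 kHz = 0.2 kHz.
82.2 kHz mod fs = 19.4 kHz.
19.4 kHz > fs/2 = 15.7 kHz, folds to fs − 19.4 kHz = 12 kHz.
31.6 kHz mod fs = 0.2 kHz.
0.2 kHz ≤ fs/2 = 15.7 kHz, appears at 0.2 kHz.
31.6 kHz and 94 kHz both map to 0.2 kHz.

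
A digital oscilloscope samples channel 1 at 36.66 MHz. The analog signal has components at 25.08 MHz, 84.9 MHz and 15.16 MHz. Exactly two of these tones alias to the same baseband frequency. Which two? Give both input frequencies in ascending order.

fs/2 = 18.33 MHz.
25.08 MHz > fs/2 = 18.33 MHz, folds to fs − 25.08 MHz = 11.58 MHz.
84.9 MHz mod fs = 11.58 MHz.
11.58 MHz ≤ fs/2 = 18.33 MHz, appears at 11.58 MHz.
15.16 MHz ≤ fs/2 = 18.33 MHz, passes unchanged.
25.08 MHz and 84.9 MHz both map to 11.58 MHz.

25.08 MHz, 84.9 MHz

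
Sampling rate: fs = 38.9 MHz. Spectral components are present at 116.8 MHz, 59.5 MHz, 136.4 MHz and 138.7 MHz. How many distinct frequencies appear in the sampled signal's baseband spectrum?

fs/2 = 19.45 MHz.
116.8 MHz mod fs = 0.1 MHz.
0.1 MHz ≤ fs/2 = 19.45 MHz, appears at 0.1 MHz.
59.5 MHz mod fs = 20.6 MHz.
20.6 MHz > fs/2 = 19.45 MHz, folds to fs − 20.6 MHz = 18.3 MHz.
136.4 MHz mod fs = 19.7 MHz.
19.7 MHz > fs/2 = 19.45 MHz, folds to fs − 19.7 MHz = 19.2 MHz.
138.7 MHz mod fs = 22 MHz.
22 MHz > fs/2 = 19.45 MHz, folds to fs − 22 MHz = 16.9 MHz.
Distinct values: {0.1 MHz, 16.9 MHz, 18.3 MHz, 19.2 MHz} → 4.

4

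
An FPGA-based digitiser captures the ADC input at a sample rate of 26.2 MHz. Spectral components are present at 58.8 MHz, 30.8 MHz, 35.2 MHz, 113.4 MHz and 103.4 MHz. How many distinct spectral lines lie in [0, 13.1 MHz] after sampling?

fs/2 = 13.1 MHz.
58.8 MHz mod fs = 6.4 MHz.
6.4 MHz ≤ fs/2 = 13.1 MHz, appears at 6.4 MHz.
30.8 MHz mod fs = 4.6 MHz.
4.6 MHz ≤ fs/2 = 13.1 MHz, appears at 4.6 MHz.
35.2 MHz mod fs = 9 MHz.
9 MHz ≤ fs/2 = 13.1 MHz, appears at 9 MHz.
113.4 MHz mod fs = 8.6 MHz.
8.6 MHz ≤ fs/2 = 13.1 MHz, appears at 8.6 MHz.
103.4 MHz mod fs = 24.8 MHz.
24.8 MHz > fs/2 = 13.1 MHz, folds to fs − 24.8 MHz = 1.4 MHz.
Distinct values: {1.4 MHz, 4.6 MHz, 6.4 MHz, 8.6 MHz, 9 MHz} → 5.

5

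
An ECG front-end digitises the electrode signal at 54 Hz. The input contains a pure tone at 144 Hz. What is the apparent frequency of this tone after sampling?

144 Hz mod fs = 36 Hz.
36 Hz > fs/2 = 27 Hz, folds to fs − 36 Hz = 18 Hz.

18 Hz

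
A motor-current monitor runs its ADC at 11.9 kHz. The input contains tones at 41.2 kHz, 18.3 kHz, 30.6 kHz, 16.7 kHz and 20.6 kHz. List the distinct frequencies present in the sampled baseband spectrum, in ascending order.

3.2 kHz, 4.8 kHz, 5.1 kHz, 5.5 kHz

fs/2 = 5.95 kHz.
41.2 kHz mod fs = 5.5 kHz.
5.5 kHz ≤ fs/2 = 5.95 kHz, appears at 5.5 kHz.
18.3 kHz mod fs = 6.4 kHz.
6.4 kHz > fs/2 = 5.95 kHz, folds to fs − 6.4 kHz = 5.5 kHz.
30.6 kHz mod fs = 6.8 kHz.
6.8 kHz > fs/2 = 5.95 kHz, folds to fs − 6.8 kHz = 5.1 kHz.
16.7 kHz mod fs = 4.8 kHz.
4.8 kHz ≤ fs/2 = 5.95 kHz, appears at 4.8 kHz.
20.6 kHz mod fs = 8.7 kHz.
8.7 kHz > fs/2 = 5.95 kHz, folds to fs − 8.7 kHz = 3.2 kHz.
Distinct values: {3.2 kHz, 4.8 kHz, 5.1 kHz, 5.5 kHz}.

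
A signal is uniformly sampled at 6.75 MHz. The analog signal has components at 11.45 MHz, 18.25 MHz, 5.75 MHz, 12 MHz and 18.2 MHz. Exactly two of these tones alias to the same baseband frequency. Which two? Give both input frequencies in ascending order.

fs/2 = 3.375 MHz.
11.45 MHz mod fs = 4.7 MHz.
4.7 MHz > fs/2 = 3.375 MHz, folds to fs − 4.7 MHz = 2.05 MHz.
18.25 MHz mod fs = 4.75 MHz.
4.75 MHz > fs/2 = 3.375 MHz, folds to fs − 4.75 MHz = 2 MHz.
5.75 MHz > fs/2 = 3.375 MHz, folds to fs − 5.75 MHz = 1 MHz.
12 MHz mod fs = 5.25 MHz.
5.25 MHz > fs/2 = 3.375 MHz, folds to fs − 5.25 MHz = 1.5 MHz.
18.2 MHz mod fs = 4.7 MHz.
4.7 MHz > fs/2 = 3.375 MHz, folds to fs − 4.7 MHz = 2.05 MHz.
11.45 MHz and 18.2 MHz both map to 2.05 MHz.

11.45 MHz, 18.2 MHz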